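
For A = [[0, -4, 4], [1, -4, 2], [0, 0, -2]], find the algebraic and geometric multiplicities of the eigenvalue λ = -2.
algebraic multiplicity 3, geometric multiplicity 2

The characteristic polynomial is (x + 2)^3, so the factor x + 2 appears with exponent 3: the algebraic multiplicity is 3.

rank(A + 2I) = 1, so the eigenspace has dimension 3 - 1 = 2: the geometric multiplicity is 2.

Since 2 < 3, A is not diagonalizable.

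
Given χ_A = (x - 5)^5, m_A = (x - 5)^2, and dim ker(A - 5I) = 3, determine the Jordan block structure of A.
Jordan blocks: (5, 2), (5, 2), (5, 1)

λ = 5: algebraic multiplicity 5 (exponent in χ_A), largest block size 2 (exponent in m_A), 3 blocks (geometric multiplicity). These force block sizes [2, 2, 1].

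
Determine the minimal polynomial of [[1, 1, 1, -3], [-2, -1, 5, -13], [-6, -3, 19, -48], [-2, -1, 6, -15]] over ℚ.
The characteristic polynomial factors as (x - 1)^4. The minimal polynomial is ∏(x - λ)^{k_λ} where k_λ is the size of the largest Jordan block at λ.

For λ = 1: rank(A - I) = 2, and the largest Jordan block has size 3 (the smallest k with rank((A - I)^k) = rank((A - I)^(k+1))).

So m_A(x) = (x - 1)^3.

m_A(x) = (x - 1)^3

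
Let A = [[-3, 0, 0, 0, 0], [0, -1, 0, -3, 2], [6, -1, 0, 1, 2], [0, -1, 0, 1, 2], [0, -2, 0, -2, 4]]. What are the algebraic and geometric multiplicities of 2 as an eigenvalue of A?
algebraic multiplicity 2, geometric multiplicity 1

The characteristic polynomial is x^2(x - 2)^2(x + 3), so the factor x - 2 appears with exponent 2: the algebraic multiplicity is 2.

rank(A - 2I) = 4, so the eigenspace has dimension 5 - 4 = 1: the geometric multiplicity is 1.

Since 1 < 2, A is not diagonalizable.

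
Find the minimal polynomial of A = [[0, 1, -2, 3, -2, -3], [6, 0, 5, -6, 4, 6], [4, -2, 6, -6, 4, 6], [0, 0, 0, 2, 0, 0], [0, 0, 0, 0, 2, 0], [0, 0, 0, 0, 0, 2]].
m_A(x) = (x - 2)^3

The characteristic polynomial factors as (x - 2)^6. The minimal polynomial is ∏(x - λ)^{k_λ} where k_λ is the size of the largest Jordan block at λ.

For λ = 2: rank(A - 2I) = 2, and the largest Jordan block has size 3 (the smallest k with rank((A - 2I)^k) = rank((A - 2I)^(k+1))).

So m_A(x) = (x - 2)^3.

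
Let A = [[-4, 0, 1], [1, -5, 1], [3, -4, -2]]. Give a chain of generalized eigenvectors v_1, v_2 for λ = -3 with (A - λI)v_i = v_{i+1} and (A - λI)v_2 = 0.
v_1 = [[0, 0, 1]]^T, v_2 = [[1, 1, 1]]^T

We seek v_1 ∈ ker((A + 3I)^2) \ ker(A + 3I), then set v_{i+1} = (A + 3I) v_i.

One such chain is v_1 = [[0, 0, 1]]^T, v_2 = [[1, 1, 1]]^T. Check: (A + 3I) v_2 = [[0, 0, 0]]^T = 0.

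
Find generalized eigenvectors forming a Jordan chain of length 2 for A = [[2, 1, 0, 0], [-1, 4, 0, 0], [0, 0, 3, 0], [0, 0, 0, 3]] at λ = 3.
v_1 = [[0, 1, 0, 0]]^T, v_2 = [[1, 1, 0, 0]]^T

We seek v_1 ∈ ker((A - 3I)^2) \ ker(A - 3I), then set v_{i+1} = (A - 3I) v_i.

One such chain is v_1 = [[0, 1, 0, 0]]^T, v_2 = [[1, 1, 0, 0]]^T. Check: (A - 3I) v_2 = [[0, 0, 0, 0]]^T = 0.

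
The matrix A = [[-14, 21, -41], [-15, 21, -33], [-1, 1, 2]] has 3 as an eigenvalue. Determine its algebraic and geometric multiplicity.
algebraic multiplicity 3, geometric multiplicity 1

The characteristic polynomial is (x - 3)^3, so the factor x - 3 appears with exponent 3: the algebraic multiplicity is 3.

rank(A - 3I) = 2, so the eigenspace has dimension 3 - 2 = 1: the geometric multiplicity is 1.

Since 1 < 3, A is not diagonalizable.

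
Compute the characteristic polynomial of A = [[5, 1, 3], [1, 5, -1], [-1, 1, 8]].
χ_A(x) = (x - 6)^3

xI - A = [[x - 5, -1, -3], [-1, x - 5, 1], [1, -1, x - 8]].

Expanding det(xI - A) along the first row:
det(xI - A) = + (x - 5)·det([[x - 5, 1], [-1, x - 8]]) - (-1)·det([[-1, 1], [1, x - 8]]) + (-3)·det([[-1, x - 5], [1, -1]]).

Evaluating gives χ_A(x) = x^3 - 18x^2 + 108x - 216 = (x - 6)^3.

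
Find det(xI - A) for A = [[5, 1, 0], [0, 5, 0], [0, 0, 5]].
χ_A(x) = (x - 5)^3

xI - A = [[x - 5, -1, 0], [0, x - 5, 0], [0, 0, x - 5]].

Expanding det(xI - A) along the first row:
det(xI - A) = + (x - 5)·det([[x - 5, 0], [0, x - 5]]) - (-1)·det([[0, 0], [0, x - 5]]) + (0)·det([[0, x - 5], [0, 0]]).

Evaluating gives χ_A(x) = x^3 - 15x^2 + 75x - 125 = (x - 5)^3.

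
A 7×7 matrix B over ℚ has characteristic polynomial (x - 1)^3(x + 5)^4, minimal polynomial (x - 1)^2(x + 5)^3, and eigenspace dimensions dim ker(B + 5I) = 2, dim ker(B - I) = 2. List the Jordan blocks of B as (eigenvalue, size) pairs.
Jordan blocks: (-5, 3), (-5, 1), (1, 2), (1, 1)

λ = -5: algebraic multiplicity 4 (exponent in χ_B), largest block size 3 (exponent in m_B), 2 blocks (geometric multiplicity). These force block sizes [3, 1].
λ = 1: algebraic multiplicity 3 (exponent in χ_B), largest block size 2 (exponent in m_B), 2 blocks (geometric multiplicity). These force block sizes [2, 1].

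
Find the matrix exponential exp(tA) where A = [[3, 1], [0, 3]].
A has Jordan form J = [[3, 1], [0, 3]] with A = PJP^{-1}, so e^{tA} = P e^{tJ} P^{-1}.

For a Jordan block J_k(λ), e^{tJ_k(λ)} = e^{λt} · (I + tN + t^2 N^2/2! + ... + t^{k-1} N^{k-1}/(k-1)!) where N is the nilpotent superdiagonal part.

Assembling the blocks and conjugating back gives the entries of e^{tA} as shown above.

e^{tA} = [[e^{3*t}, t*e^{3*t}], [0, e^{3*t}]]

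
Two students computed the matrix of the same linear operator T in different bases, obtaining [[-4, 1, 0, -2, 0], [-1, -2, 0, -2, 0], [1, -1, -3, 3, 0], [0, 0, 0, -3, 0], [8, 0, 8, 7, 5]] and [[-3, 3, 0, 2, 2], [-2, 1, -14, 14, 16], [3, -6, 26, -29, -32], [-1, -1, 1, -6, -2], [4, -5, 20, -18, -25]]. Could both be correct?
Two matrices over a field are similar if and only if they have the same invariant factors.

Both A and B have characteristic polynomial (x - 5)(x + 3)^4 and minimal polynomial (x - 5)(x + 3)^2. Computing further, both have invariant factors (x + 3)^2, (x - 5)(x + 3)^2. Hence A and B are similar.

Yes.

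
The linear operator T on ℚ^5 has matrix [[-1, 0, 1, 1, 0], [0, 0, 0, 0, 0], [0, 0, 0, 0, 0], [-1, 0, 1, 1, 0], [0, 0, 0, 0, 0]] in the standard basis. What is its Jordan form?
The characteristic polynomial is det(xI - A) = x^5, so the eigenvalues are 0 (algebraic multiplicity 5).

For λ = 0: rank(A) = 1, rank(A^2) = 0. The eigenspace has dimension 5 - 1 = 4, so there are 4 Jordan blocks; the rank sequence gives block sizes [2, 1, 1, 1].

Assembling the blocks gives the Jordan form J above.

J = [[0, 1, 0, 0, 0], [0, 0, 0, 0, 0], [0, 0, 0, 0, 0], [0, 0, 0, 0, 0], [0, 0, 0, 0, 0]]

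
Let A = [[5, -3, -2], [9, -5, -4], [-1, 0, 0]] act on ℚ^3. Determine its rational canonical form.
The invariant factors of A (the non-unit diagonal entries of the Smith normal form of xI - A over ℚ[x]) are x^3 + 2, each dividing the next. The characteristic polynomial is their product, x^3 + 2.

The rational canonical form is the block-diagonal matrix of companion matrices C(f_i):
R = [[0, 0, -2], [1, 0, 0], [0, 1, 0]].

Note the characteristic polynomial does not split into linear factors over ℚ, so A has no Jordan form over ℚ; the rational canonical form exists over any field.

R = [[0, 0, -2], [1, 0, 0], [0, 1, 0]]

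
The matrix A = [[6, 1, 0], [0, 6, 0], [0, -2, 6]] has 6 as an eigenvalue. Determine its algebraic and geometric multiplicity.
The characteristic polynomial is (x - 6)^3, so the factor x - 6 appears with exponent 3: the algebraic multiplicity is 3.

rank(A - 6I) = 1, so the eigenspace has dimension 3 - 1 = 2: the geometric multiplicity is 2.

Since 2 < 3, A is not diagonalizable.

algebraic multiplicity 3, geometric multiplicity 2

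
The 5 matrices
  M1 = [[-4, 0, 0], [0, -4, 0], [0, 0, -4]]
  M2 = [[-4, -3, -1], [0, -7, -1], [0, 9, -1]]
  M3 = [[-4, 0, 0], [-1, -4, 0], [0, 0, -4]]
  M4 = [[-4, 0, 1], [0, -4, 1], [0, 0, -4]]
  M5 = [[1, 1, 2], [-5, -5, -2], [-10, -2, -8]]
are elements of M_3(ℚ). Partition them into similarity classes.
Characteristic polynomials: χ_{M1} = (x + 4)^3, χ_{M2} = (x + 4)^3, χ_{M3} = (x + 4)^3, χ_{M4} = (x + 4)^3, χ_{M5} = (x + 4)^3.

{M1}: invariant factors x + 4, x + 4, x + 4.

{M2, M3, M4, M5}: invariant factors x + 4, (x + 4)^2.

Matrices are similar if and only if their invariant-factor lists agree; the partition into similarity classes is {M1}, {M2, M3, M4, M5}.

2 classes: {M1}, {M2, M3, M4, M5}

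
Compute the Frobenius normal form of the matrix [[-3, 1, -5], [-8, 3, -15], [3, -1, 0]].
The invariant factors of A (the non-unit diagonal entries of the Smith normal form of xI - A over ℚ[x]) are x^3 - x - 5, each dividing the next. The characteristic polynomial is their product, x^3 - x - 5.

The rational canonical form is the block-diagonal matrix of companion matrices C(f_i):
R = [[0, 0, 5], [1, 0, 1], [0, 1, 0]].

Note the characteristic polynomial does not split into linear factors over ℚ, so A has no Jordan form over ℚ; the rational canonical form exists over any field.

R = [[0, 0, 5], [1, 0, 1], [0, 1, 0]]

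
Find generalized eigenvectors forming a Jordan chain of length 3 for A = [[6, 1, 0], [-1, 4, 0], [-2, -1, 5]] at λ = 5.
v_1 = [[-1, 0, 2]]^T, v_2 = [[-1, 1, 2]]^T, v_3 = [[0, 0, 1]]^T

We seek v_1 ∈ ker((A - 5I)^3) \ ker((A - 5I)^2), then set v_{i+1} = (A - 5I) v_i.

One such chain is v_1 = [[-1, 0, 2]]^T, v_2 = [[-1, 1, 2]]^T, v_3 = [[0, 0, 1]]^T. Check: (A - 5I) v_3 = [[0, 0, 0]]^T = 0.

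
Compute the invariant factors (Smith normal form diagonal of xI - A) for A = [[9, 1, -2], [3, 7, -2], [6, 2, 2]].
x - 6, (x - 6)^2

The Jordan structure of A has elementary divisors (x - 6)^2, (x - 6). Arranging the block sizes at each eigenvalue in decreasing order and taking row products gives the invariant factors.

Invariant factors (smallest first, each dividing the next): x - 6, (x - 6)^2.

Check: the last factor (x - 6)^2 is the minimal polynomial, and the product (x - 6)^3 is the characteristic polynomial.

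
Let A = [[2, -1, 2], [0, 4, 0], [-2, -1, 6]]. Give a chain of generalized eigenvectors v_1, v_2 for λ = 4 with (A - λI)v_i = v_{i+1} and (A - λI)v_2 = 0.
v_1 = [[1, -1, 1]]^T, v_2 = [[1, 0, 1]]^T

We seek v_1 ∈ ker((A - 4I)^2) \ ker(A - 4I), then set v_{i+1} = (A - 4I) v_i.

One such chain is v_1 = [[1, -1, 1]]^T, v_2 = [[1, 0, 1]]^T. Check: (A - 4I) v_2 = [[0, 0, 0]]^T = 0.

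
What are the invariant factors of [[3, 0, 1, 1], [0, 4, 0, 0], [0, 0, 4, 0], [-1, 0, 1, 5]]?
The Jordan structure of A has elementary divisors (x - 4)^2, (x - 4), (x - 4). Arranging the block sizes at each eigenvalue in decreasing order and taking row products gives the invariant factors.

Invariant factors (smallest first, each dividing the next): x - 4, x - 4, (x - 4)^2.

Check: the last factor (x - 4)^2 is the minimal polynomial, and the product (x - 4)^4 is the characteristic polynomial.

x - 4, x - 4, (x - 4)^2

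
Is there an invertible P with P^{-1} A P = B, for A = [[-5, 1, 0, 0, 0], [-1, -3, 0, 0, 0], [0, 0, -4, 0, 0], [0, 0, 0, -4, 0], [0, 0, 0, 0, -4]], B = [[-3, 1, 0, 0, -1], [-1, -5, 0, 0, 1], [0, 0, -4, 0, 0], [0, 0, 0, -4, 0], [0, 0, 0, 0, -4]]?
Two matrices over a field are similar if and only if they have the same invariant factors.

Both A and B have characteristic polynomial (x + 4)^5 and minimal polynomial (x + 4)^2. Computing further, both have invariant factors x + 4, x + 4, x + 4, (x + 4)^2. Hence A and B are similar.

Yes.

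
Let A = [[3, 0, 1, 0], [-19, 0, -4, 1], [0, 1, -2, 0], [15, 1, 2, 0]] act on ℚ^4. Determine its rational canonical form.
R = [[0, 0, 0, 3], [1, 0, 0, -6], [0, 1, 0, 3], [0, 0, 1, 1]]

The invariant factors of A (the non-unit diagonal entries of the Smith normal form of xI - A over ℚ[x]) are (x - 1)(x^3 - 3x + 3), each dividing the next. The characteristic polynomial is their product, (x - 1)(x^3 - 3x + 3).

The rational canonical form is the block-diagonal matrix of companion matrices C(f_i):
R = [[0, 0, 0, 3], [1, 0, 0, -6], [0, 1, 0, 3], [0, 0, 1, 1]].

Note the characteristic polynomial does not split into linear factors over ℚ, so A has no Jordan form over ℚ; the rational canonical form exists over any field.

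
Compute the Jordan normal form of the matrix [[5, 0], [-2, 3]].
J = [[3, 0], [0, 5]]

The characteristic polynomial is det(xI - A) = (x - 5)(x - 3), so the eigenvalues are 3 (algebraic multiplicity 1), 5 (algebraic multiplicity 1).

For λ = 3: algebraic multiplicity 1 gives one 1×1 block.

For λ = 5: algebraic multiplicity 1 gives one 1×1 block.

Assembling the blocks gives the Jordan form J above.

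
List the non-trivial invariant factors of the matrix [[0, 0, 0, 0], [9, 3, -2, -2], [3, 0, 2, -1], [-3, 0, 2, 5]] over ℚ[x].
The Jordan structure of A has elementary divisors x, (x - 3), (x - 3), (x - 4). Arranging the block sizes at each eigenvalue in decreasing order and taking row products gives the invariant factors.

Invariant factors (smallest first, each dividing the next): x - 3, x(x - 4)(x - 3).

Check: the last factor x(x - 4)(x - 3) is the minimal polynomial, and the product x(x - 4)(x - 3)^2 is the characteristic polynomial.

x - 3, x(x - 4)(x - 3)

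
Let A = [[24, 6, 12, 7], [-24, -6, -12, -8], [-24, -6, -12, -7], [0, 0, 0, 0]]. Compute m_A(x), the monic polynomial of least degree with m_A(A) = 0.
The characteristic polynomial factors as x^3(x - 6). The minimal polynomial is ∏(x - λ)^{k_λ} where k_λ is the size of the largest Jordan block at λ.

For λ = 0: rank(A) = 2, and the largest Jordan block has size 2 (the smallest k with rank(A^k) = rank(A^(k+1))).
For λ = 6: rank(A - 6I) = 3, and the largest Jordan block has size 1 (the smallest k with rank((A - 6I)^k) = rank((A - 6I)^(k+1))).

So m_A(x) = x^2(x - 6).

m_A(x) = x^2(x - 6)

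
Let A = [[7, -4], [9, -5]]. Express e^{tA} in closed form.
e^{tA} = [[(6*t + 1)*e^{t}, -4*t*e^{t}], [9*t*e^{t}, (1 - 6*t)*e^{t}]]

A has Jordan form J = [[1, 1], [0, 1]] with A = PJP^{-1}, so e^{tA} = P e^{tJ} P^{-1}.

For a Jordan block J_k(λ), e^{tJ_k(λ)} = e^{λt} · (I + tN + t^2 N^2/2! + ... + t^{k-1} N^{k-1}/(k-1)!) where N is the nilpotent superdiagonal part.

Assembling the blocks and conjugating back gives the entries of e^{tA} as shown above.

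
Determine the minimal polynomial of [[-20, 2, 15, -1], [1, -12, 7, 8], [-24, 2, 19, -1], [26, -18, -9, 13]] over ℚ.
m_A(x) = (x - 4)^2(x + 4)^2

The characteristic polynomial factors as (x - 4)^2(x + 4)^2. The minimal polynomial is ∏(x - λ)^{k_λ} where k_λ is the size of the largest Jordan block at λ.

For λ = -4: rank(A + 4I) = 3, and the largest Jordan block has size 2 (the smallest k with rank((A + 4I)^k) = rank((A + 4I)^(k+1))).
For λ = 4: rank(A - 4I) = 3, and the largest Jordan block has size 2 (the smallest k with rank((A - 4I)^k) = rank((A - 4I)^(k+1))).

So m_A(x) = (x - 4)^2(x + 4)^2.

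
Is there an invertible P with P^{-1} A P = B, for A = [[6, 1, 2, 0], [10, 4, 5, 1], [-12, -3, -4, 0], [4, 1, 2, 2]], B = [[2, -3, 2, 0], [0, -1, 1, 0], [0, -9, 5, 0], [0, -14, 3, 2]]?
Two matrices over a field are similar if and only if they have the same invariant factors.

Both A and B have characteristic polynomial (x - 2)^4 and minimal polynomial (x - 2)^3. Computing further, both have invariant factors x - 2, (x - 2)^3. Hence A and B are similar.

Yes.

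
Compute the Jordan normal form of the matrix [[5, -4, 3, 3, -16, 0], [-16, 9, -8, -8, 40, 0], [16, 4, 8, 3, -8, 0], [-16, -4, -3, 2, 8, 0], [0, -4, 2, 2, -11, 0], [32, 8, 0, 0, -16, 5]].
The characteristic polynomial is det(xI - A) = (x - 5)^4(x - 1)(x + 3), so the eigenvalues are -3 (algebraic multiplicity 1), 1 (algebraic multiplicity 1), 5 (algebraic multiplicity 4).

For λ = -3: algebraic multiplicity 1 gives one 1×1 block.

For λ = 1: algebraic multiplicity 1 gives one 1×1 block.

For λ = 5: rank(A - 5I) = 3, rank((A - 5I)^2) = 2. The eigenspace has dimension 6 - 3 = 3, so there are 3 Jordan blocks; the rank sequence gives block sizes [2, 1, 1].

Assembling the blocks gives the Jordan form J above.

J = [[-3, 0, 0, 0, 0, 0], [0, 1, 0, 0, 0, 0], [0, 0, 5, 1, 0, 0], [0, 0, 0, 5, 0, 0], [0, 0, 0, 0, 5, 0], [0, 0, 0, 0, 0, 5]]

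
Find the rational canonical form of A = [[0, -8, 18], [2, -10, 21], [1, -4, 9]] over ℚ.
R = [[0, 0, 12], [1, 0, 8], [0, 1, -1]]

The invariant factors of A (the non-unit diagonal entries of the Smith normal form of xI - A over ℚ[x]) are (x - 3)(x + 2)^2, each dividing the next. The characteristic polynomial is their product, (x - 3)(x + 2)^2.

The rational canonical form is the block-diagonal matrix of companion matrices C(f_i):
R = [[0, 0, 12], [1, 0, 8], [0, 1, -1]].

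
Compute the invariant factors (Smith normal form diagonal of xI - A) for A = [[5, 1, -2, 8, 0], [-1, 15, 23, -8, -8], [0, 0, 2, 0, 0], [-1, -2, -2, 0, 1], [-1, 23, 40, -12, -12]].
(x - 2)^2, (x - 2)^3

The Jordan structure of A has elementary divisors (x - 2)^3, (x - 2)^2. Arranging the block sizes at each eigenvalue in decreasing order and taking row products gives the invariant factors.

Invariant factors (smallest first, each dividing the next): (x - 2)^2, (x - 2)^3.

Check: the last factor (x - 2)^3 is the minimal polynomial, and the product (x - 2)^5 is the characteristic polynomial.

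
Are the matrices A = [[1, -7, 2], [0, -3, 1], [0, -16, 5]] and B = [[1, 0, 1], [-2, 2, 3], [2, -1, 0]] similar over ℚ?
Two matrices over a field are similar if and only if they have the same invariant factors.

Both A and B have characteristic polynomial (x - 1)^3 and minimal polynomial (x - 1)^3. Computing further, both have invariant factors (x - 1)^3. Hence A and B are similar.

Yes.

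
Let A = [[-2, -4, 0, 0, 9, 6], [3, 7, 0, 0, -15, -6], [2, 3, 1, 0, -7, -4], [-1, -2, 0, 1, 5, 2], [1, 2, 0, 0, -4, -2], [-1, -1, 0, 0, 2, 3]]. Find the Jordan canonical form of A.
The characteristic polynomial is det(xI - A) = (x - 1)^6, so the eigenvalues are 1 (algebraic multiplicity 6).

For λ = 1: rank(A - I) = 2, rank((A - I)^2) = 0. The eigenspace has dimension 6 - 2 = 4, so there are 4 Jordan blocks; the rank sequence gives block sizes [2, 2, 1, 1].

Assembling the blocks gives the Jordan form J above.

J = [[1, 1, 0, 0, 0, 0], [0, 1, 0, 0, 0, 0], [0, 0, 1, 1, 0, 0], [0, 0, 0, 1, 0, 0], [0, 0, 0, 0, 1, 0], [0, 0, 0, 0, 0, 1]]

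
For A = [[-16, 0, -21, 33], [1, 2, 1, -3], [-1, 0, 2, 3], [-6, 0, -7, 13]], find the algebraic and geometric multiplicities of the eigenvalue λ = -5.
algebraic multiplicity 1, geometric multiplicity 1

The characteristic polynomial is (x - 2)^3(x + 5), so the factor x + 5 appears with exponent 1: the algebraic multiplicity is 1.

rank(A + 5I) = 3, so the eigenspace has dimension 4 - 3 = 1: the geometric multiplicity is 1.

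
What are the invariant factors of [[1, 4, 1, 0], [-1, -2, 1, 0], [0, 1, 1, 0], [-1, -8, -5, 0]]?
The Jordan structure of A has elementary divisors x^3, x. Arranging the block sizes at each eigenvalue in decreasing order and taking row products gives the invariant factors.

Invariant factors (smallest first, each dividing the next): x, x^3.

Check: the last factor x^3 is the minimal polynomial, and the product x^4 is the characteristic polynomial.

x, x^3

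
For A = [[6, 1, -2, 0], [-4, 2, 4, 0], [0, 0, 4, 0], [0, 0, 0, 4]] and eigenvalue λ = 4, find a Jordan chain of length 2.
v_1 = [[0, 1, 0, -2]]^T, v_2 = [[1, -2, 0, 0]]^T

We seek v_1 ∈ ker((A - 4I)^2) \ ker(A - 4I), then set v_{i+1} = (A - 4I) v_i.

One such chain is v_1 = [[0, 1, 0, -2]]^T, v_2 = [[1, -2, 0, 0]]^T. Check: (A - 4I) v_2 = [[0, 0, 0, 0]]^T = 0.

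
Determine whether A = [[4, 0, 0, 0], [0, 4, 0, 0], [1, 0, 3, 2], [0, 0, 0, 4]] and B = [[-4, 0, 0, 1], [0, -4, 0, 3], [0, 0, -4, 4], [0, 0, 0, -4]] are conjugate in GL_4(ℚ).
No.

trace(A) = 15 but trace(B) = -16. The trace is a similarity invariant, so A and B are not similar.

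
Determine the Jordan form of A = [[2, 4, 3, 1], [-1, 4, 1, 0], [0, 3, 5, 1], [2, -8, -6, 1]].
J = [[3, 1, 0, 0], [0, 3, 1, 0], [0, 0, 3, 0], [0, 0, 0, 3]]

The characteristic polynomial is det(xI - A) = (x - 3)^4, so the eigenvalues are 3 (algebraic multiplicity 4).

For λ = 3: rank(A - 3I) = 2, rank((A - 3I)^2) = 1, rank((A - 3I)^3) = 0. The eigenspace has dimension 4 - 2 = 2, so there are 2 Jordan blocks; the rank sequence gives block sizes [3, 1].

Assembling the blocks gives the Jordan form J above.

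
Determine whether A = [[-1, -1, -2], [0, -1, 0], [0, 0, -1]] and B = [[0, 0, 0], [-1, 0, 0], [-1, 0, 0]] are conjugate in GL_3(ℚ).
trace(A) = -3 but trace(B) = 0. The trace is a similarity invariant, so A and B are not similar.

No.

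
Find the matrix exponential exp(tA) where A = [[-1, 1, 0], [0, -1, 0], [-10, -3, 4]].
e^{tA} = [[e^{-t}, t*e^{-t}, 0], [0, e^{-t}, 0], [2*(1 - e^{5*t})*e^{-t}, (2*t - e^{5*t} + 1)*e^{-t}, e^{4*t}]]

A has Jordan form J = [[-1, 1, 0], [0, -1, 0], [0, 0, 4]] with A = PJP^{-1}, so e^{tA} = P e^{tJ} P^{-1}.

For a Jordan block J_k(λ), e^{tJ_k(λ)} = e^{λt} · (I + tN + t^2 N^2/2! + ... + t^{k-1} N^{k-1}/(k-1)!) where N is the nilpotent superdiagonal part.

Assembling the blocks and conjugating back gives the entries of e^{tA} as shown above.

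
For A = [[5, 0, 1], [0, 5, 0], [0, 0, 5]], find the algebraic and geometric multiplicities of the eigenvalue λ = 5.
algebraic multiplicity 3, geometric multiplicity 2

The characteristic polynomial is (x - 5)^3, so the factor x - 5 appears with exponent 3: the algebraic multiplicity is 3.

rank(A - 5I) = 1, so the eigenspace has dimension 3 - 1 = 2: the geometric multiplicity is 2.

Since 2 < 3, A is not diagonalizable.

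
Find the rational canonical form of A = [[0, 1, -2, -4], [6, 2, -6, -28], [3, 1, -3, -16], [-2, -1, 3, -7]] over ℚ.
The invariant factors of A (the non-unit diagonal entries of the Smith normal form of xI - A over ℚ[x]) are (x + 2)^2(x^2 + 4x - 1), each dividing the next. The characteristic polynomial is their product, (x + 2)^2(x^2 + 4x - 1).

The rational canonical form is the block-diagonal matrix of companion matrices C(f_i):
R = [[0, 0, 0, 4], [1, 0, 0, -12], [0, 1, 0, -19], [0, 0, 1, -8]].

Note the characteristic polynomial does not split into linear factors over ℚ, so A has no Jordan form over ℚ; the rational canonical form exists over any field.

R = [[0, 0, 0, 4], [1, 0, 0, -12], [0, 1, 0, -19], [0, 0, 1, -8]]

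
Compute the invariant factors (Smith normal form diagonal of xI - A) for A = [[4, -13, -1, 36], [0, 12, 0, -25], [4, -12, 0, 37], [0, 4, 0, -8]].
(x - 2)^2, (x - 2)^2

The Jordan structure of A has elementary divisors (x - 2)^2, (x - 2)^2. Arranging the block sizes at each eigenvalue in decreasing order and taking row products gives the invariant factors.

Invariant factors (smallest first, each dividing the next): (x - 2)^2, (x - 2)^2.

Check: the last factor (x - 2)^2 is the minimal polynomial, and the product (x - 2)^4 is the characteristic polynomial.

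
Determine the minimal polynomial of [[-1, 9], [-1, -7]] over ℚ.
The characteristic polynomial factors as (x + 4)^2. The minimal polynomial is ∏(x - λ)^{k_λ} where k_λ is the size of the largest Jordan block at λ.

For λ = -4: rank(A + 4I) = 1, and the largest Jordan block has size 2 (the smallest k with rank((A + 4I)^k) = rank((A + 4I)^(k+1))).

So m_A(x) = (x + 4)^2.

m_A(x) = (x + 4)^2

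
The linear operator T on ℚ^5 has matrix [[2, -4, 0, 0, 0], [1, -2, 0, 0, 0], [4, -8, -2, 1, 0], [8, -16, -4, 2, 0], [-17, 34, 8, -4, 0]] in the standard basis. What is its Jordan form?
The characteristic polynomial is det(xI - A) = x^5, so the eigenvalues are 0 (algebraic multiplicity 5).

For λ = 0: rank(A) = 2, rank(A^2) = 0. The eigenspace has dimension 5 - 2 = 3, so there are 3 Jordan blocks; the rank sequence gives block sizes [2, 2, 1].

Assembling the blocks gives the Jordan form J above.

J = [[0, 1, 0, 0, 0], [0, 0, 0, 0, 0], [0, 0, 0, 1, 0], [0, 0, 0, 0, 0], [0, 0, 0, 0, 0]]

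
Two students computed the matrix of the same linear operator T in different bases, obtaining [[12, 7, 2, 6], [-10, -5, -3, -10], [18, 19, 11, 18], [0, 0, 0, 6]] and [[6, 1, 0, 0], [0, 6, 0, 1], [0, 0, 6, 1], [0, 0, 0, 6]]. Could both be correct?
Yes.

Two matrices over a field are similar if and only if they have the same invariant factors.

Both A and B have characteristic polynomial (x - 6)^4 and minimal polynomial (x - 6)^3. Computing further, both have invariant factors x - 6, (x - 6)^3. Hence A and B are similar.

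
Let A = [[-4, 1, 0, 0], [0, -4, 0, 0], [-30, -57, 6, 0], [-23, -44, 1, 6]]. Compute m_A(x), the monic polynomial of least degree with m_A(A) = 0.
m_A(x) = (x - 6)^2(x + 4)^2

The characteristic polynomial factors as (x - 6)^2(x + 4)^2. The minimal polynomial is ∏(x - λ)^{k_λ} where k_λ is the size of the largest Jordan block at λ.

For λ = -4: rank(A + 4I) = 3, and the largest Jordan block has size 2 (the smallest k with rank((A + 4I)^k) = rank((A + 4I)^(k+1))).
For λ = 6: rank(A - 6I) = 3, and the largest Jordan block has size 2 (the smallest k with rank((A - 6I)^k) = rank((A - 6I)^(k+1))).

So m_A(x) = (x - 6)^2(x + 4)^2.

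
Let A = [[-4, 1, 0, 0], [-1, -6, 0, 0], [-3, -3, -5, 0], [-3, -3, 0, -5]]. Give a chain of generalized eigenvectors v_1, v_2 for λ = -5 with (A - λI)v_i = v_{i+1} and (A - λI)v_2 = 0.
We seek v_1 ∈ ker((A + 5I)^2) \ ker(A + 5I), then set v_{i+1} = (A + 5I) v_i.

One such chain is v_1 = [[1, 0, -2, -2]]^T, v_2 = [[1, -1, -3, -3]]^T. Check: (A + 5I) v_2 = [[0, 0, 0, 0]]^T = 0.

v_1 = [[1, 0, -2, -2]]^T, v_2 = [[1, -1, -3, -3]]^T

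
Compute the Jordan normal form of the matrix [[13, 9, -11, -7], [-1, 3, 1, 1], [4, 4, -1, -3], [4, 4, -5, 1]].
J = [[4, 1, 0, 0], [0, 4, 0, 0], [0, 0, 4, 1], [0, 0, 0, 4]]

The characteristic polynomial is det(xI - A) = (x - 4)^4, so the eigenvalues are 4 (algebraic multiplicity 4).

For λ = 4: rank(A - 4I) = 2, rank((A - 4I)^2) = 0. The eigenspace has dimension 4 - 2 = 2, so there are 2 Jordan blocks; the rank sequence gives block sizes [2, 2].

Assembling the blocks gives the Jordan form J above.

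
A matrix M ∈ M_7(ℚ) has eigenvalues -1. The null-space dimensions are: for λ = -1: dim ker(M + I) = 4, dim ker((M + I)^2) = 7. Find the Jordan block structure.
Jordan blocks: (-1, 2), (-1, 2), (-1, 2), (-1, 1)

λ = -1: successive nullity increments [4, 3] count blocks of size ≥ k; block sizes are [2, 2, 2, 1].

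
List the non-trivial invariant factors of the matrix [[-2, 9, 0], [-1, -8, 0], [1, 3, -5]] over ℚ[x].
x + 5, (x + 5)^2

The Jordan structure of A has elementary divisors (x + 5)^2, (x + 5). Arranging the block sizes at each eigenvalue in decreasing order and taking row products gives the invariant factors.

Invariant factors (smallest first, each dividing the next): x + 5, (x + 5)^2.

Check: the last factor (x + 5)^2 is the minimal polynomial, and the product (x + 5)^3 is the characteristic polynomial.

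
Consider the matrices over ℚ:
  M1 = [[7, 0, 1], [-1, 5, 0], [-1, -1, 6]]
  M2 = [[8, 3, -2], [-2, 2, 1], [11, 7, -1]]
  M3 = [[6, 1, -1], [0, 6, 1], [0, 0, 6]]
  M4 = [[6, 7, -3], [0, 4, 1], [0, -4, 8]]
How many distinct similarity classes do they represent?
Characteristic polynomials: χ_{M1} = (x - 6)^3, χ_{M2} = (x - 3)^3, χ_{M3} = (x - 6)^3, χ_{M4} = (x - 6)^3.

{M1, M3, M4}: invariant factors (x - 6)^3.

{M2}: invariant factors (x - 3)^3.

Matrices are similar if and only if their invariant-factor lists agree; the partition into similarity classes is {M1, M3, M4}, {M2}.

2 classes: {M1, M3, M4}, {M2}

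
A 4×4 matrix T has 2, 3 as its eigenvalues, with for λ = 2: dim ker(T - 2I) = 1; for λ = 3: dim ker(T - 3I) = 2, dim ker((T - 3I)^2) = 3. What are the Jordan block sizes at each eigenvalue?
λ = 2: successive nullity increments [1] count blocks of size ≥ k; block sizes are [1].
λ = 3: successive nullity increments [2, 1] count blocks of size ≥ k; block sizes are [2, 1].

Jordan blocks: (2, 1), (3, 2), (3, 1)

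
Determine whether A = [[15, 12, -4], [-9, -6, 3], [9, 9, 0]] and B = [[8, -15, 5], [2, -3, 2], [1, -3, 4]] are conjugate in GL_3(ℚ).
Yes.

Two matrices over a field are similar if and only if they have the same invariant factors.

Both A and B have characteristic polynomial (x - 3)^3 and minimal polynomial (x - 3)^2. Computing further, both have invariant factors x - 3, (x - 3)^2. Hence A and B are similar.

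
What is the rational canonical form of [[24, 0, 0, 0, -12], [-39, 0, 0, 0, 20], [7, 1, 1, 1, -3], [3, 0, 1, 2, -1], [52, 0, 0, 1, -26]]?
The invariant factors of A (the non-unit diagonal entries of the Smith normal form of xI - A over ℚ[x]) are (x + 3)(x^2 - 2x + 2)^2, each dividing the next. The characteristic polynomial is their product, (x + 3)(x^2 - 2x + 2)^2.

The rational canonical form is the block-diagonal matrix of companion matrices C(f_i):
R = [[0, 0, 0, 0, -12], [1, 0, 0, 0, 20], [0, 1, 0, 0, -16], [0, 0, 1, 0, 4], [0, 0, 0, 1, 1]].

Note the characteristic polynomial does not split into linear factors over ℚ, so A has no Jordan form over ℚ; the rational canonical form exists over any field.

R = [[0, 0, 0, 0, -12], [1, 0, 0, 0, 20], [0, 1, 0, 0, -16], [0, 0, 1, 0, 4], [0, 0, 0, 1, 1]]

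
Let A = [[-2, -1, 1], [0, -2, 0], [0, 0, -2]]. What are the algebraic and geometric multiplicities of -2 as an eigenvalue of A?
The characteristic polynomial is (x + 2)^3, so the factor x + 2 appears with exponent 3: the algebraic multiplicity is 3.

rank(A + 2I) = 1, so the eigenspace has dimension 3 - 1 = 2: the geometric multiplicity is 2.

Since 2 < 3, A is not diagonalizable.

algebraic multiplicity 3, geometric multiplicity 2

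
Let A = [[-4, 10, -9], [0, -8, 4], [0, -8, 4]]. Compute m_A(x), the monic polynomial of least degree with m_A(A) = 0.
m_A(x) = x(x + 4)^2

The characteristic polynomial factors as x(x + 4)^2. The minimal polynomial is ∏(x - λ)^{k_λ} where k_λ is the size of the largest Jordan block at λ.

For λ = -4: rank(A + 4I) = 2, and the largest Jordan block has size 2 (the smallest k with rank((A + 4I)^k) = rank((A + 4I)^(k+1))).
For λ = 0: rank(A) = 2, and the largest Jordan block has size 1 (the smallest k with rank(A^k) = rank(A^(k+1))).

So m_A(x) = x(x + 4)^2.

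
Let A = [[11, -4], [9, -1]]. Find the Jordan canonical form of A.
The characteristic polynomial is det(xI - A) = (x - 5)^2, so the eigenvalues are 5 (algebraic multiplicity 2).

For λ = 5: rank(A - 5I) = 1, rank((A - 5I)^2) = 0. The eigenspace has dimension 2 - 1 = 1, so there is 1 Jordan block; the rank sequence gives block sizes [2].

Assembling the blocks gives the Jordan form J above.

J = [[5, 1], [0, 5]]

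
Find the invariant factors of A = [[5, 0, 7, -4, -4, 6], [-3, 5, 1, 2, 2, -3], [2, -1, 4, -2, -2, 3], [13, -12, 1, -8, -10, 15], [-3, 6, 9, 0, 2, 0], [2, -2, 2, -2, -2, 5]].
The Jordan structure of A has elementary divisors (x - 2)^3, (x - 2), (x - 2), (x - 3). Arranging the block sizes at each eigenvalue in decreasing order and taking row products gives the invariant factors.

Invariant factors (smallest first, each dividing the next): x - 2, x - 2, (x - 3)(x - 2)^3.

Check: the last factor (x - 3)(x - 2)^3 is the minimal polynomial, and the product (x - 3)(x - 2)^5 is the characteristic polynomial.

x - 2, x - 2, (x - 3)(x - 2)^3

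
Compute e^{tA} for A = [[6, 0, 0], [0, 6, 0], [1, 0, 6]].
A has Jordan form J = [[6, 1, 0], [0, 6, 0], [0, 0, 6]] with A = PJP^{-1}, so e^{tA} = P e^{tJ} P^{-1}.

For a Jordan block J_k(λ), e^{tJ_k(λ)} = e^{λt} · (I + tN + t^2 N^2/2! + ... + t^{k-1} N^{k-1}/(k-1)!) where N is the nilpotent superdiagonal part.

Assembling the blocks and conjugating back gives the entries of e^{tA} as shown above.

e^{tA} = [[e^{6*t}, 0, 0], [0, e^{6*t}, 0], [t*e^{6*t}, 0, e^{6*t}]]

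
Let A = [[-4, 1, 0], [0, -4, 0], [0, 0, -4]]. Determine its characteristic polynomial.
χ_A(x) = (x + 4)^3

xI - A = [[x + 4, -1, 0], [0, x + 4, 0], [0, 0, x + 4]].

Expanding det(xI - A) along the first row:
det(xI - A) = + (x + 4)·det([[x + 4, 0], [0, x + 4]]) - (-1)·det([[0, 0], [0, x + 4]]) + (0)·det([[0, x + 4], [0, 0]]).

Evaluating gives χ_A(x) = x^3 + 12x^2 + 48x + 64 = (x + 4)^3.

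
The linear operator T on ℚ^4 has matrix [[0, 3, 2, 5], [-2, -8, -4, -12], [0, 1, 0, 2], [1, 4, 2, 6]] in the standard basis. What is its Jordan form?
J = [[-1, 1, 0, 0], [0, -1, 0, 0], [0, 0, 0, 1], [0, 0, 0, 0]]

The characteristic polynomial is det(xI - A) = x^2(x + 1)^2, so the eigenvalues are -1 (algebraic multiplicity 2), 0 (algebraic multiplicity 2).

For λ = -1: rank(A + I) = 3, rank((A + I)^2) = 2. The eigenspace has dimension 4 - 3 = 1, so there is 1 Jordan block; the rank sequence gives block sizes [2].

For λ = 0: rank(A) = 3, rank(A^2) = 2. The eigenspace has dimension 4 - 3 = 1, so there is 1 Jordan block; the rank sequence gives block sizes [2].

Assembling the blocks gives the Jordan form J above.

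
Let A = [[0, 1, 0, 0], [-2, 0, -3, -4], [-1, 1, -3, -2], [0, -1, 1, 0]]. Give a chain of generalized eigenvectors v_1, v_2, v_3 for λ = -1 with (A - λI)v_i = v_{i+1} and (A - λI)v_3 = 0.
We seek v_1 ∈ ker((A + I)^3) \ ker((A + I)^2), then set v_{i+1} = (A + I) v_i.

One such chain is v_1 = [[-2, 0, 1, 0]]^T, v_2 = [[-2, 1, 0, 1]]^T, v_3 = [[-1, 1, 1, 0]]^T. Check: (A + I) v_3 = [[0, 0, 0, 0]]^T = 0.

v_1 = [[-2, 0, 1, 0]]^T, v_2 = [[-2, 1, 0, 1]]^T, v_3 = [[-1, 1, 1, 0]]^T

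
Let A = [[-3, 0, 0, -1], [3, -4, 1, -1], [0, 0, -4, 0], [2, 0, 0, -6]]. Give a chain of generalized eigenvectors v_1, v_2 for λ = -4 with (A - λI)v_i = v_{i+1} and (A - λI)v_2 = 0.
We seek v_1 ∈ ker((A + 4I)^2) \ ker(A + 4I), then set v_{i+1} = (A + 4I) v_i.

One such chain is v_1 = [[0, -1, 1, 0]]^T, v_2 = [[0, 1, 0, 0]]^T. Check: (A + 4I) v_2 = [[0, 0, 0, 0]]^T = 0.

v_1 = [[0, -1, 1, 0]]^T, v_2 = [[0, 1, 0, 0]]^T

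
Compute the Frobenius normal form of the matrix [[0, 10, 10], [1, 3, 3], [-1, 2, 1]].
R = [[0, 0, 10], [1, 0, 3], [0, 1, 4]]

The invariant factors of A (the non-unit diagonal entries of the Smith normal form of xI - A over ℚ[x]) are (x - 5)(x^2 + x + 2), each dividing the next. The characteristic polynomial is their product, (x - 5)(x^2 + x + 2).

The rational canonical form is the block-diagonal matrix of companion matrices C(f_i):
R = [[0, 0, 10], [1, 0, 3], [0, 1, 4]].

Note the characteristic polynomial does not split into linear factors over ℚ, so A has no Jordan form over ℚ; the rational canonical form exists over any field.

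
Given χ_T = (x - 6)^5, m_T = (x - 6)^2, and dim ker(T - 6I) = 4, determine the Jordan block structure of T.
λ = 6: algebraic multiplicity 5 (exponent in χ_T), largest block size 2 (exponent in m_T), 4 blocks (geometric multiplicity). These force block sizes [2, 1, 1, 1].

Jordan blocks: (6, 2), (6, 1), (6, 1), (6, 1)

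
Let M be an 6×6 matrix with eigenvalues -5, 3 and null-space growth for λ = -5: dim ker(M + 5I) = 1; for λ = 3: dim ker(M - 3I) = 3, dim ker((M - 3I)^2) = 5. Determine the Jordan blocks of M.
λ = -5: successive nullity increments [1] count blocks of size ≥ k; block sizes are [1].
λ = 3: successive nullity increments [3, 2] count blocks of size ≥ k; block sizes are [2, 2, 1].

Jordan blocks: (-5, 1), (3, 2), (3, 2), (3, 1)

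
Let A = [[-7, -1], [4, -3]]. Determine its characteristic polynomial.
χ_A(x) = (x + 5)^2

xI - A = [[x + 7, 1], [-4, x + 3]].

Expanding det(xI - A) along the first row:
det(xI - A) = + (x + 7)·det([[x + 3]]) - (1)·det([[-4]]).

Evaluating gives χ_A(x) = x^2 + 10x + 25 = (x + 5)^2.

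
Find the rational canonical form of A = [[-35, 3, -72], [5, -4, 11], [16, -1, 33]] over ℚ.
The invariant factors of A (the non-unit diagonal entries of the Smith normal form of xI - A over ℚ[x]) are (x + 5)(x^2 + x - 4), each dividing the next. The characteristic polynomial is their product, (x + 5)(x^2 + x - 4).

The rational canonical form is the block-diagonal matrix of companion matrices C(f_i):
R = [[0, 0, 20], [1, 0, -1], [0, 1, -6]].

Note the characteristic polynomial does not split into linear factors over ℚ, so A has no Jordan form over ℚ; the rational canonical form exists over any field.

R = [[0, 0, 20], [1, 0, -1], [0, 1, -6]]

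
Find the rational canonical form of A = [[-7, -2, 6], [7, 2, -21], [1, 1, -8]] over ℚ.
The invariant factors of A (the non-unit diagonal entries of the Smith normal form of xI - A over ℚ[x]) are x + 5, (x + 3)(x + 5), each dividing the next. The characteristic polynomial is their product, (x + 3)(x + 5)^2.

The rational canonical form is the block-diagonal matrix of companion matrices C(f_i):
R = [[-5, 0, 0], [0, 0, -15], [0, 1, -8]].

R = [[-5, 0, 0], [0, 0, -15], [0, 1, -8]]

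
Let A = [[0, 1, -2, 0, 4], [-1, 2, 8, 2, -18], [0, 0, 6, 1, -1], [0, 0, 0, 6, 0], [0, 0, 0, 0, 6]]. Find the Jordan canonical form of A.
The characteristic polynomial is det(xI - A) = (x - 6)^3(x - 1)^2, so the eigenvalues are 1 (algebraic multiplicity 2), 6 (algebraic multiplicity 3).

For λ = 1: rank(A - I) = 4, rank((A - I)^2) = 3. The eigenspace has dimension 5 - 4 = 1, so there is 1 Jordan block; the rank sequence gives block sizes [2].

For λ = 6: rank(A - 6I) = 3, rank((A - 6I)^2) = 2. The eigenspace has dimension 5 - 3 = 2, so there are 2 Jordan blocks; the rank sequence gives block sizes [2, 1].

Assembling the blocks gives the Jordan form J above.

J = [[1, 1, 0, 0, 0], [0, 1, 0, 0, 0], [0, 0, 6, 1, 0], [0, 0, 0, 6, 0], [0, 0, 0, 0, 6]]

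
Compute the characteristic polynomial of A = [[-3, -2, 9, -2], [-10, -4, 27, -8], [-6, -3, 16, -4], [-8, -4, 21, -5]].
χ_A(x) = (x - 1)^4

xI - A = [[x + 3, 2, -9, 2], [10, x + 4, -27, 8], [6, 3, x - 16, 4], [8, 4, -21, x + 5]].

Expanding det(xI - A) along the first row:
det(xI - A) = + (x + 3)·det([[x + 4, -27, 8], [3, x - 16, 4], [4, -21, x + 5]]) - (2)·det([[10, -27, 8], [6, x - 16, 4], [8, -21, x + 5]]) + (-9)·det([[10, x + 4, 8], [6, 3, 4], [8, 4, x + 5]]) - (2)·det([[10, x + 4, -27], [6, 3, x - 16], [8, 4, -21]]).

Evaluating gives χ_A(x) = x^4 - 4x^3 + 6x^2 - 4x + 1 = (x - 1)^4.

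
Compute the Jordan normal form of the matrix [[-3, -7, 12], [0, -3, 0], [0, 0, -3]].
The characteristic polynomial is det(xI - A) = (x + 3)^3, so the eigenvalues are -3 (algebraic multiplicity 3).

For λ = -3: rank(A + 3I) = 1, rank((A + 3I)^2) = 0. The eigenspace has dimension 3 - 1 = 2, so there are 2 Jordan blocks; the rank sequence gives block sizes [2, 1].

Assembling the blocks gives the Jordan form J above.

J = [[-3, 1, 0], [0, -3, 0], [0, 0, -3]]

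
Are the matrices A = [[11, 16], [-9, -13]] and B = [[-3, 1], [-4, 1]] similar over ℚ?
Two matrices over a field are similar if and only if they have the same invariant factors.

Both A and B have characteristic polynomial (x + 1)^2 and minimal polynomial (x + 1)^2. Computing further, both have invariant factors (x + 1)^2. Hence A and B are similar.

Yes.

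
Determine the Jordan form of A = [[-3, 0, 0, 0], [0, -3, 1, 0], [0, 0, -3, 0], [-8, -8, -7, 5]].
J = [[-3, 1, 0, 0], [0, -3, 0, 0], [0, 0, -3, 0], [0, 0, 0, 5]]

The characteristic polynomial is det(xI - A) = (x - 5)(x + 3)^3, so the eigenvalues are -3 (algebraic multiplicity 3), 5 (algebraic multiplicity 1).

For λ = -3: rank(A + 3I) = 2, rank((A + 3I)^2) = 1. The eigenspace has dimension 4 - 2 = 2, so there are 2 Jordan blocks; the rank sequence gives block sizes [2, 1].

For λ = 5: algebraic multiplicity 1 gives one 1×1 block.

Assembling the blocks gives the Jordan form J above.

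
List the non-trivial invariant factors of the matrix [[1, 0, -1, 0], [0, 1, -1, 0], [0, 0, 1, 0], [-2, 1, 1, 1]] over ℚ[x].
The Jordan structure of A has elementary divisors (x - 1)^3, (x - 1). Arranging the block sizes at each eigenvalue in decreasing order and taking row products gives the invariant factors.

Invariant factors (smallest first, each dividing the next): x - 1, (x - 1)^3.

Check: the last factor (x - 1)^3 is the minimal polynomial, and the product (x - 1)^4 is the characteristic polynomial.

x - 1, (x - 1)^3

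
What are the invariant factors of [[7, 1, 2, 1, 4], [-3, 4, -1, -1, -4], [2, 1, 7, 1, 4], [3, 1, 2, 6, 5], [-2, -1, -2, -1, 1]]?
The Jordan structure of A has elementary divisors (x - 5)^3, (x - 5)^2. Arranging the block sizes at each eigenvalue in decreasing order and taking row products gives the invariant factors.

Invariant factors (smallest first, each dividing the next): (x - 5)^2, (x - 5)^3.

Check: the last factor (x - 5)^3 is the minimal polynomial, and the product (x - 5)^5 is the characteristic polynomial.

(x - 5)^2, (x - 5)^3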